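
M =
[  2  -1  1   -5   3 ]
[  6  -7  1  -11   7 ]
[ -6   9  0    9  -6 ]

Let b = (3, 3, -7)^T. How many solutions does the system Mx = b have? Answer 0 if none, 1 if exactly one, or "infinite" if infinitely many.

0

Row reduce the augmented matrix [M | b].
R2 ← R2 − (3)·R1: [0, -4, -2, 4, -2, -6]
R3 ← R3 + (3)·R1: [0, 6, 3, -6, 3, 2]
R3 ← R3 + (3/2)·R2: [0, 0, 0, 0, 0, -7]
The echelon form has 3 nonzero rows; the last pivot sits in the augmented column, so rank(M) = 2 but rank([M|b]) = 3.
Since the ranks differ, the system is inconsistent.
It has no solutions.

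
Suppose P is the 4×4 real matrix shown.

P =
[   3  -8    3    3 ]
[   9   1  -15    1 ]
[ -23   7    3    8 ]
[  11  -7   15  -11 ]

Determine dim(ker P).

Row reduce to echelon form.
R2 ← R2 − (3)·R1: [0, 25, -24, -8]
R3 ← R3 + (23/3)·R1: [0, -163/3, 26, 31]
R4 ← R4 − (11/3)·R1: [0, 67/3, 4, -22]
R3 ← R3 + (163/75)·R2: [0, 0, -654/25, 1021/75]
R4 ← R4 − (67/75)·R2: [0, 0, 636/25, -1114/75]
R4 ← R4 + (106/109)·R3: [0, 0, 0, -176/109]
4 nonzero rows, so rank(P) = 4.
P has 4 columns; by rank–nullity, nullity = 4 − 4 = 0.

0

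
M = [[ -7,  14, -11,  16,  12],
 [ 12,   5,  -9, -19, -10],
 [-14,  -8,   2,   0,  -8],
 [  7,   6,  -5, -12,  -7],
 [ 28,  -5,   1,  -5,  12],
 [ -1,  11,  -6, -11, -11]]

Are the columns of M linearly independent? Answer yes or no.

no

Row reduce M to echelon form.
R2 ← R2 + (12/7)·R1: [0, 29, -195/7, 59/7, 74/7]
R3 ← R3 − (2)·R1: [0, -36, 24, -32, -32]
R4 ← R4 + R1: [0, 20, -16, 4, 5]
R5 ← R5 + (4)·R1: [0, 51, -43, 59, 60]
R6 ← R6 − (1/7)·R1: [0, 9, -31/7, -93/7, -89/7]
R3 ← R3 + (36/29)·R2: [0, 0, -2148/203, -4372/203, -3832/203]
R4 ← R4 − (20/29)·R2: [0, 0, 652/203, -368/203, -465/203]
R5 ← R5 − (51/29)·R2: [0, 0, 1216/203, 8968/203, 8406/203]
R6 ← R6 − (9/29)·R2: [0, 0, 856/203, -3228/203, -3247/203]
R4 ← R4 + (163/537)·R3: [0, 0, 0, -4484/537, -4307/537]
R5 ← R5 + (304/537)·R3: [0, 0, 0, 17176/537, 16498/537]
R6 ← R6 + (214/537)·R3: [0, 0, 0, -13148/537, -12629/537]
R5 ← R5 + (226/59)·R4: [0, 0, 0, 0, 0]
R6 ← R6 − (173/59)·R4: [0, 0, 0, 0, 0]
4 pivots among 5 columns.
Only 4 < 5 pivot columns, so the columns are linearly dependent.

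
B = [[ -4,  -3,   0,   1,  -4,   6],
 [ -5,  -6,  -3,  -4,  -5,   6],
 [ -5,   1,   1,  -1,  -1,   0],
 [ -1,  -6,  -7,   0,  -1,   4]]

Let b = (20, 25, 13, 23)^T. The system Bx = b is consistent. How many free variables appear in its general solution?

Row reduce the augmented matrix [B | b].
R2 ← R2 − (5/4)·R1: [0, -9/4, -3, -21/4, 0, -3/2, 0]
R3 ← R3 − (5/4)·R1: [0, 19/4, 1, -9/4, 4, -15/2, -12]
R4 ← R4 − (1/4)·R1: [0, -21/4, -7, -1/4, 0, 5/2, 18]
R3 ← R3 + (19/9)·R2: [0, 0, -16/3, -40/3, 4, -32/3, -12]
R4 ← R4 − (7/3)·R2: [0, 0, 0, 12, 0, 6, 18]
The echelon form has 4 nonzero rows, and every pivot lies in the first 6 columns, so rank(B) = rank([B|b]) = 4.
The system is consistent.
Free variables = (unknowns) − (rank) = 6 − 4 = 2.

2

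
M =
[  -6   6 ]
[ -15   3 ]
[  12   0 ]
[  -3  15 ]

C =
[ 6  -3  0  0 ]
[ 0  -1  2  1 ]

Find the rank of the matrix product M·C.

2

First compute MC:
[[-36,  12,  12,   6],
 [-90,  42,   6,   3],
 [ 72, -36,   0,   0],
 [-18,  -6,  30,  15]]
Now row reduce the product.
R2 ← R2 − (5/2)·R1: [0, 12, -24, -12]
R3 ← R3 + (2)·R1: [0, -12, 24, 12]
R4 ← R4 − (1/2)·R1: [0, -12, 24, 12]
R3 ← R3 + R2: [0, 0, 0, 0]
R4 ← R4 + R2: [0, 0, 0, 0]
2 nonzero rows, so rank(MC) = 2.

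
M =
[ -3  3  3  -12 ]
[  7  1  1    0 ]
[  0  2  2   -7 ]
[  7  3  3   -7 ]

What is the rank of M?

2

Row reduce to echelon form.
R2 ← R2 + (7/3)·R1: [0, 8, 8, -28]
R4 ← R4 + (7/3)·R1: [0, 10, 10, -35]
R3 ← R3 − (1/4)·R2: [0, 0, 0, 0]
R4 ← R4 − (5/4)·R2: [0, 0, 0, 0]
Echelon form has 2 nonzero rows, so rank(M) = 2.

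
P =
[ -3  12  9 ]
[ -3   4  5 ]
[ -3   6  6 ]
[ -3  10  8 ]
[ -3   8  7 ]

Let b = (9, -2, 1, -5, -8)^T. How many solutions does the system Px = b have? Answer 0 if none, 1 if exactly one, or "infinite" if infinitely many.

0

Row reduce the augmented matrix [P | b].
R2 ← R2 − R1: [0, -8, -4, -11]
R3 ← R3 − R1: [0, -6, -3, -8]
R4 ← R4 − R1: [0, -2, -1, -14]
R5 ← R5 − R1: [0, -4, -2, -17]
R3 ← R3 − (3/4)·R2: [0, 0, 0, 1/4]
R4 ← R4 − (1/4)·R2: [0, 0, 0, -45/4]
R5 ← R5 − (1/2)·R2: [0, 0, 0, -23/2]
R4 ← R4 + (45)·R3: [0, 0, 0, 0]
R5 ← R5 + (46)·R3: [0, 0, 0, 0]
The echelon form has 3 nonzero rows; the last pivot sits in the augmented column, so rank(P) = 2 but rank([P|b]) = 3.
Since the ranks differ, the system is inconsistent.
It has no solutions.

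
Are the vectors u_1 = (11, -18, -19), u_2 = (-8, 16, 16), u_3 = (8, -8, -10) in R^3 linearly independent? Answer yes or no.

no

Form the matrix with these vectors as rows and row reduce.
R2 ← R2 + (8/11)·R1: [0, 32/11, 24/11]
R3 ← R3 − (8/11)·R1: [0, 56/11, 42/11]
R3 ← R3 − (7/4)·R2: [0, 0, 0]
2 nonzero rows, so the 3 vectors span a space of dimension 2.
Since 2 < 3, the vectors are linearly dependent.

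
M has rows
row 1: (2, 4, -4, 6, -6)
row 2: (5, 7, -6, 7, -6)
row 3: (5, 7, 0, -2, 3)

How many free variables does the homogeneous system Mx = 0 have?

2

Row reduce to echelon form.
R2 ← R2 − (5/2)·R1: [0, -3, 4, -8, 9]
R3 ← R3 − (5/2)·R1: [0, -3, 10, -17, 18]
R3 ← R3 − R2: [0, 0, 6, -9, 9]
3 nonzero rows, so rank(M) = 3.
M has 5 columns; by rank–nullity, nullity = 5 − 3 = 2.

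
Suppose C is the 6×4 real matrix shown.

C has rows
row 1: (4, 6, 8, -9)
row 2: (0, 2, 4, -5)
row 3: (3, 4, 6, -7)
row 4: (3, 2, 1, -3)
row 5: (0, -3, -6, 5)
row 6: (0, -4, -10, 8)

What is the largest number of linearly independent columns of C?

Row reduce to echelon form.
R3 ← R3 − (3/4)·R1: [0, -1/2, 0, -1/4]
R4 ← R4 − (3/4)·R1: [0, -5/2, -5, 15/4]
R3 ← R3 + (1/4)·R2: [0, 0, 1, -3/2]
R4 ← R4 + (5/4)·R2: [0, 0, 0, -5/2]
R5 ← R5 + (3/2)·R2: [0, 0, 0, -5/2]
R6 ← R6 + (2)·R2: [0, 0, -2, -2]
R6 ← R6 + (2)·R3: [0, 0, 0, -5]
R5 ← R5 − R4: [0, 0, 0, 0]
R6 ← R6 − (2)·R4: [0, 0, 0, 0]
Echelon form has 4 nonzero rows, so rank(C) = 4.
The rank gives the maximum number of linearly independent columns: 4.

4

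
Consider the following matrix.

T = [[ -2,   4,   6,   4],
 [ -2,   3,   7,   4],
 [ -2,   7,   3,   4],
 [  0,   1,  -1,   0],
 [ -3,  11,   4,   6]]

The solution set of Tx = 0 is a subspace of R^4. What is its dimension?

2

Row reduce to echelon form.
R2 ← R2 − R1: [0, -1, 1, 0]
R3 ← R3 − R1: [0, 3, -3, 0]
R5 ← R5 − (3/2)·R1: [0, 5, -5, 0]
R3 ← R3 + (3)·R2: [0, 0, 0, 0]
R4 ← R4 + R2: [0, 0, 0, 0]
R5 ← R5 + (5)·R2: [0, 0, 0, 0]
2 nonzero rows, so rank(T) = 2.
T has 4 columns; by rank–nullity, nullity = 4 − 2 = 2.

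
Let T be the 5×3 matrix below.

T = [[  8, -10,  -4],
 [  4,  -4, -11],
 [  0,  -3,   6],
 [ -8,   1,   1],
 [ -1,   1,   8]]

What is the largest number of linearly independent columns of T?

3

Row reduce to echelon form.
R2 ← R2 − (1/2)·R1: [0, 1, -9]
R4 ← R4 + R1: [0, -9, -3]
R5 ← R5 + (1/8)·R1: [0, -1/4, 15/2]
R3 ← R3 + (3)·R2: [0, 0, -21]
R4 ← R4 + (9)·R2: [0, 0, -84]
R5 ← R5 + (1/4)·R2: [0, 0, 21/4]
R4 ← R4 − (4)·R3: [0, 0, 0]
R5 ← R5 + (1/4)·R3: [0, 0, 0]
Echelon form has 3 nonzero rows, so rank(T) = 3.
The rank gives the maximum number of linearly independent columns: 3.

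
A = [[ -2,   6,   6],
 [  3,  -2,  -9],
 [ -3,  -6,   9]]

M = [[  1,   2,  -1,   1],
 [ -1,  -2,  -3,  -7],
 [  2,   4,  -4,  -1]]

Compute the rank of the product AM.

2

First compute AM:
[[  4,   8, -40, -50],
 [-13, -26,  39,  26],
 [ 21,  42, -15,  30]]
Now row reduce the product.
R2 ← R2 + (13/4)·R1: [0, 0, -91, -273/2]
R3 ← R3 − (21/4)·R1: [0, 0, 195, 585/2]
R3 ← R3 + (15/7)·R2: [0, 0, 0, 0]
2 nonzero rows, so rank(AM) = 2.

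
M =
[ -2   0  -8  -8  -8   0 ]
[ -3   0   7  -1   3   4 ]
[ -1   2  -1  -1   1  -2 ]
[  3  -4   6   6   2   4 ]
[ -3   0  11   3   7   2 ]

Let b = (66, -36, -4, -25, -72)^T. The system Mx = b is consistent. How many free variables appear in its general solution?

Row reduce the augmented matrix [M | b].
R2 ← R2 − (3/2)·R1: [0, 0, 19, 11, 15, 4, -135]
R3 ← R3 − (1/2)·R1: [0, 2, 3, 3, 5, -2, -37]
R4 ← R4 + (3/2)·R1: [0, -4, -6, -6, -10, 4, 74]
R5 ← R5 − (3/2)·R1: [0, 0, 23, 15, 19, 2, -171]
Swap R2 ↔ R3
R4 ← R4 + (2)·R2: [0, 0, 0, 0, 0, 0, 0]
R5 ← R5 − (23/19)·R3: [0, 0, 0, 32/19, 16/19, -54/19, -144/19]
Swap R4 ↔ R5
The echelon form has 4 nonzero rows, and every pivot lies in the first 6 columns, so rank(M) = rank([M|b]) = 4.
The system is consistent.
Free variables = (unknowns) − (rank) = 6 − 4 = 2.

2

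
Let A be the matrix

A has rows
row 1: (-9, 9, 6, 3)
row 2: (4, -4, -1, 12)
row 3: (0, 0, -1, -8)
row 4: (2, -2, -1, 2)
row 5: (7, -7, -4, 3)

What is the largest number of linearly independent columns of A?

Row reduce to echelon form.
R2 ← R2 + (4/9)·R1: [0, 0, 5/3, 40/3]
R4 ← R4 + (2/9)·R1: [0, 0, 1/3, 8/3]
R5 ← R5 + (7/9)·R1: [0, 0, 2/3, 16/3]
R3 ← R3 + (3/5)·R2: [0, 0, 0, 0]
R4 ← R4 − (1/5)·R2: [0, 0, 0, 0]
R5 ← R5 − (2/5)·R2: [0, 0, 0, 0]
Echelon form has 2 nonzero rows, so rank(A) = 2.
The rank gives the maximum number of linearly independent columns: 2.

2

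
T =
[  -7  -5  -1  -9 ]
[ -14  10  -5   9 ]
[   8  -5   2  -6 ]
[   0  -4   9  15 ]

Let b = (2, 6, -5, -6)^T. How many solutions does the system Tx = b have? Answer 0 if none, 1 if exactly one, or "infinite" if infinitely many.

Row reduce the augmented matrix [T | b].
R2 ← R2 − (2)·R1: [0, 20, -3, 27, 2]
R3 ← R3 + (8/7)·R1: [0, -75/7, 6/7, -114/7, -19/7]
R3 ← R3 + (15/28)·R2: [0, 0, -3/4, -51/28, -23/14]
R4 ← R4 + (1/5)·R2: [0, 0, 42/5, 102/5, -28/5]
R4 ← R4 + (56/5)·R3: [0, 0, 0, 0, -24]
The echelon form has 4 nonzero rows; the last pivot sits in the augmented column, so rank(T) = 3 but rank([T|b]) = 4.
Since the ranks differ, the system is inconsistent.
It has no solutions.

0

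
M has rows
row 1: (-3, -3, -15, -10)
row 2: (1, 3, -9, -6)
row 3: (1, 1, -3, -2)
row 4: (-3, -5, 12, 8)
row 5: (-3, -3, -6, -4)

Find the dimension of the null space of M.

Row reduce to echelon form.
R2 ← R2 + (1/3)·R1: [0, 2, -14, -28/3]
R3 ← R3 + (1/3)·R1: [0, 0, -8, -16/3]
R4 ← R4 − R1: [0, -2, 27, 18]
R5 ← R5 − R1: [0, 0, 9, 6]
R4 ← R4 + R2: [0, 0, 13, 26/3]
R4 ← R4 + (13/8)·R3: [0, 0, 0, 0]
R5 ← R5 + (9/8)·R3: [0, 0, 0, 0]
3 nonzero rows, so rank(M) = 3.
M has 4 columns; by rank–nullity, nullity = 4 − 3 = 1.

1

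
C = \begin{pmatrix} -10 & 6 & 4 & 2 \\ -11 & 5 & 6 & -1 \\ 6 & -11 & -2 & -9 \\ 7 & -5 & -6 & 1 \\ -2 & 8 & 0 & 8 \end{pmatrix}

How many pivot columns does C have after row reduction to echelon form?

3

Row reduce to echelon form.
R2 ← R2 − (11/10)·R1: [0, -8/5, 8/5, -16/5]
R3 ← R3 + (3/5)·R1: [0, -37/5, 2/5, -39/5]
R4 ← R4 + (7/10)·R1: [0, -4/5, -16/5, 12/5]
R5 ← R5 − (1/5)·R1: [0, 34/5, -4/5, 38/5]
R3 ← R3 − (37/8)·R2: [0, 0, -7, 7]
R4 ← R4 − (1/2)·R2: [0, 0, -4, 4]
R5 ← R5 + (17/4)·R2: [0, 0, 6, -6]
R4 ← R4 − (4/7)·R3: [0, 0, 0, 0]
R5 ← R5 + (6/7)·R3: [0, 0, 0, 0]
Echelon form has 3 nonzero rows, so rank(C) = 3.
Each nonzero row contributes one pivot column: 3 pivot columns.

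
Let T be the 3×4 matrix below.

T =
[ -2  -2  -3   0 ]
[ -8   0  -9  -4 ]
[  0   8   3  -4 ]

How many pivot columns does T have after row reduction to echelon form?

2

Row reduce to echelon form.
R2 ← R2 − (4)·R1: [0, 8, 3, -4]
R3 ← R3 − R2: [0, 0, 0, 0]
Echelon form has 2 nonzero rows, so rank(T) = 2.
Each nonzero row contributes one pivot column: 2 pivot columns.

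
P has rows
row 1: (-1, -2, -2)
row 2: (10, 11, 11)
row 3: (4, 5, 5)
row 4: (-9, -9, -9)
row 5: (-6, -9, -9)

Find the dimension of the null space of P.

Row reduce to echelon form.
R2 ← R2 + (10)·R1: [0, -9, -9]
R3 ← R3 + (4)·R1: [0, -3, -3]
R4 ← R4 − (9)·R1: [0, 9, 9]
R5 ← R5 − (6)·R1: [0, 3, 3]
R3 ← R3 − (1/3)·R2: [0, 0, 0]
R4 ← R4 + R2: [0, 0, 0]
R5 ← R5 + (1/3)·R2: [0, 0, 0]
2 nonzero rows, so rank(P) = 2.
P has 3 columns; by rank–nullity, nullity = 3 − 2 = 1.

1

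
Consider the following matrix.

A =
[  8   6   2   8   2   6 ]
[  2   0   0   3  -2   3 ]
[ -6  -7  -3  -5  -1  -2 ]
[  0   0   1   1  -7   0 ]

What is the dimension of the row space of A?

3

Row reduce to echelon form.
R2 ← R2 − (1/4)·R1: [0, -3/2, -1/2, 1, -5/2, 3/2]
R3 ← R3 + (3/4)·R1: [0, -5/2, -3/2, 1, 1/2, 5/2]
R3 ← R3 − (5/3)·R2: [0, 0, -2/3, -2/3, 14/3, 0]
R4 ← R4 + (3/2)·R3: [0, 0, 0, 0, 0, 0]
Echelon form has 3 nonzero rows, so rank(A) = 3.
The row space has dimension equal to the rank: 3.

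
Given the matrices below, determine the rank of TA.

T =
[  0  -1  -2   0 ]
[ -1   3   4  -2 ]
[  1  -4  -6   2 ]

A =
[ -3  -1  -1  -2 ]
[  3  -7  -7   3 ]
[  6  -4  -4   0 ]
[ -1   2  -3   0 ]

2

First compute TA:
[[-15,  15,  15,  -3],
 [ 38, -40, -30,  11],
 [-53,  55,  45, -14]]
Now row reduce the product.
R2 ← R2 + (38/15)·R1: [0, -2, 8, 17/5]
R3 ← R3 − (53/15)·R1: [0, 2, -8, -17/5]
R3 ← R3 + R2: [0, 0, 0, 0]
2 nonzero rows, so rank(TA) = 2.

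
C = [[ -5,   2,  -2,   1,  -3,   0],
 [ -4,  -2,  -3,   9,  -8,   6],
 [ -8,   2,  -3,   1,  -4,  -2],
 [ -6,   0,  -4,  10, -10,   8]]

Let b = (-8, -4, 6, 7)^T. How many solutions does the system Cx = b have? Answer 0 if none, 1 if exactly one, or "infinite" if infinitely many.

0

Row reduce the augmented matrix [C | b].
R2 ← R2 − (4/5)·R1: [0, -18/5, -7/5, 41/5, -28/5, 6, 12/5]
R3 ← R3 − (8/5)·R1: [0, -6/5, 1/5, -3/5, 4/5, -2, 94/5]
R4 ← R4 − (6/5)·R1: [0, -12/5, -8/5, 44/5, -32/5, 8, 83/5]
R3 ← R3 − (1/3)·R2: [0, 0, 2/3, -10/3, 8/3, -4, 18]
R4 ← R4 − (2/3)·R2: [0, 0, -2/3, 10/3, -8/3, 4, 15]
R4 ← R4 + R3: [0, 0, 0, 0, 0, 0, 33]
The echelon form has 4 nonzero rows; the last pivot sits in the augmented column, so rank(C) = 3 but rank([C|b]) = 4.
Since the ranks differ, the system is inconsistent.
It has no solutions.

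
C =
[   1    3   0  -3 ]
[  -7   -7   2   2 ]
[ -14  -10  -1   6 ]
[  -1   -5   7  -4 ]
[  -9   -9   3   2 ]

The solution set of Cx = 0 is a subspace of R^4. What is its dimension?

Row reduce to echelon form.
R2 ← R2 + (7)·R1: [0, 14, 2, -19]
R3 ← R3 + (14)·R1: [0, 32, -1, -36]
R4 ← R4 + R1: [0, -2, 7, -7]
R5 ← R5 + (9)·R1: [0, 18, 3, -25]
R3 ← R3 − (16/7)·R2: [0, 0, -39/7, 52/7]
R4 ← R4 + (1/7)·R2: [0, 0, 51/7, -68/7]
R5 ← R5 − (9/7)·R2: [0, 0, 3/7, -4/7]
R4 ← R4 + (17/13)·R3: [0, 0, 0, 0]
R5 ← R5 + (1/13)·R3: [0, 0, 0, 0]
3 nonzero rows, so rank(C) = 3.
C has 4 columns; by rank–nullity, nullity = 4 − 3 = 1.

1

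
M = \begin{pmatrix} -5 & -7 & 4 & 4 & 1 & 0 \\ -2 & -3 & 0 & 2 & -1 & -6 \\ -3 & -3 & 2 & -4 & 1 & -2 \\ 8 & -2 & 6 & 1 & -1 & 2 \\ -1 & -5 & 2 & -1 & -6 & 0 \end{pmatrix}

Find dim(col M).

Row reduce to echelon form.
R2 ← R2 − (2/5)·R1: [0, -1/5, -8/5, 2/5, -7/5, -6]
R3 ← R3 − (3/5)·R1: [0, 6/5, -2/5, -32/5, 2/5, -2]
R4 ← R4 + (8/5)·R1: [0, -66/5, 62/5, 37/5, 3/5, 2]
R5 ← R5 − (1/5)·R1: [0, -18/5, 6/5, -9/5, -31/5, 0]
R3 ← R3 + (6)·R2: [0, 0, -10, -4, -8, -38]
R4 ← R4 − (66)·R2: [0, 0, 118, -19, 93, 398]
R5 ← R5 − (18)·R2: [0, 0, 30, -9, 19, 108]
R4 ← R4 + (59/5)·R3: [0, 0, 0, -331/5, -7/5, -252/5]
R5 ← R5 + (3)·R3: [0, 0, 0, -21, -5, -6]
R5 ← R5 − (105/331)·R4: [0, 0, 0, 0, -1508/331, 3306/331]
Echelon form has 5 nonzero rows, so rank(M) = 5.
The column space has dimension equal to the rank: 5.

5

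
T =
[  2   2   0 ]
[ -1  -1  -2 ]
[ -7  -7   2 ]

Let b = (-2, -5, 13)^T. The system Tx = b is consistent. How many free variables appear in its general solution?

Row reduce the augmented matrix [T | b].
R2 ← R2 + (1/2)·R1: [0, 0, -2, -6]
R3 ← R3 + (7/2)·R1: [0, 0, 2, 6]
R3 ← R3 + R2: [0, 0, 0, 0]
The echelon form has 2 nonzero rows, and every pivot lies in the first 3 columns, so rank(T) = rank([T|b]) = 2.
The system is consistent.
Free variables = (unknowns) − (rank) = 3 − 2 = 1.

1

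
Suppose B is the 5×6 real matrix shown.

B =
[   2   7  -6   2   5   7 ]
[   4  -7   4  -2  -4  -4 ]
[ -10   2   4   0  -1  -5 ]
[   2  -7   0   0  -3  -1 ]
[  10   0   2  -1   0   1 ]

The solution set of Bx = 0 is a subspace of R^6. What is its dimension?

2

Row reduce to echelon form.
R2 ← R2 − (2)·R1: [0, -21, 16, -6, -14, -18]
R3 ← R3 + (5)·R1: [0, 37, -26, 10, 24, 30]
R4 ← R4 − R1: [0, -14, 6, -2, -8, -8]
R5 ← R5 − (5)·R1: [0, -35, 32, -11, -25, -34]
R3 ← R3 + (37/21)·R2: [0, 0, 46/21, -4/7, -2/3, -12/7]
R4 ← R4 − (2/3)·R2: [0, 0, -14/3, 2, 4/3, 4]
R5 ← R5 − (5/3)·R2: [0, 0, 16/3, -1, -5/3, -4]
R4 ← R4 + (49/23)·R3: [0, 0, 0, 18/23, -2/23, 8/23]
R5 ← R5 − (56/23)·R3: [0, 0, 0, 9/23, -1/23, 4/23]
R5 ← R5 − (1/2)·R4: [0, 0, 0, 0, 0, 0]
4 nonzero rows, so rank(B) = 4.
B has 6 columns; by rank–nullity, nullity = 6 − 4 = 2.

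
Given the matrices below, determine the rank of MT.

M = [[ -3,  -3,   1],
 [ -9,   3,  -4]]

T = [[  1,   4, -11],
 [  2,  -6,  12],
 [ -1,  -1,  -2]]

First compute MT:
[[-10,   5,  -5],
 [  1, -50, 143]]
Now row reduce the product.
R2 ← R2 + (1/10)·R1: [0, -99/2, 285/2]
2 nonzero rows, so rank(MT) = 2.

2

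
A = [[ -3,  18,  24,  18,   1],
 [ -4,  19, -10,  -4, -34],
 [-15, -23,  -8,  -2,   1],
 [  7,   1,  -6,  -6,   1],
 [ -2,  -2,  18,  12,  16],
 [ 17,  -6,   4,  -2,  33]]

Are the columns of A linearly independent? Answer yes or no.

no

Row reduce A to echelon form.
R2 ← R2 − (4/3)·R1: [0, -5, -42, -28, -106/3]
R3 ← R3 − (5)·R1: [0, -113, -128, -92, -4]
R4 ← R4 + (7/3)·R1: [0, 43, 50, 36, 10/3]
R5 ← R5 − (2/3)·R1: [0, -14, 2, 0, 46/3]
R6 ← R6 + (17/3)·R1: [0, 96, 140, 100, 116/3]
R3 ← R3 − (113/5)·R2: [0, 0, 4106/5, 2704/5, 11918/15]
R4 ← R4 + (43/5)·R2: [0, 0, -1556/5, -1024/5, -4508/15]
R5 ← R5 − (14/5)·R2: [0, 0, 598/5, 392/5, 1714/15]
R6 ← R6 + (96/5)·R2: [0, 0, -3332/5, -2188/5, -9596/15]
R4 ← R4 + (778/2053)·R3: [0, 0, 0, 288/2053, 1152/2053]
R5 ← R5 − (299/2053)·R3: [0, 0, 0, -744/2053, -2976/2053]
R6 ← R6 + (1666/2053)·R3: [0, 0, 0, 2580/2053, 10320/2053]
R5 ← R5 + (31/12)·R4: [0, 0, 0, 0, 0]
R6 ← R6 − (215/24)·R4: [0, 0, 0, 0, 0]
4 pivots among 5 columns.
Only 4 < 5 pivot columns, so the columns are linearly dependent.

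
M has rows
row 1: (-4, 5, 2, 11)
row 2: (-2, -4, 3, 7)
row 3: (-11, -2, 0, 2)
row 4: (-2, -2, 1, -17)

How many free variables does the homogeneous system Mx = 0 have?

0

Row reduce to echelon form.
R2 ← R2 − (1/2)·R1: [0, -13/2, 2, 3/2]
R3 ← R3 − (11/4)·R1: [0, -63/4, -11/2, -113/4]
R4 ← R4 − (1/2)·R1: [0, -9/2, 0, -45/2]
R3 ← R3 − (63/26)·R2: [0, 0, -269/26, -829/26]
R4 ← R4 − (9/13)·R2: [0, 0, -18/13, -306/13]
R4 ← R4 − (36/269)·R3: [0, 0, 0, -5184/269]
4 nonzero rows, so rank(M) = 4.
M has 4 columns; by rank–nullity, nullity = 4 − 4 = 0.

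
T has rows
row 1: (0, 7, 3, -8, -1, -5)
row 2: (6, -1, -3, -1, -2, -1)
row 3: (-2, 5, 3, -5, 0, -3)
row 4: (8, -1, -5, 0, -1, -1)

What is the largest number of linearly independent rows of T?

Row reduce to echelon form.
Swap R1 ↔ R2
R3 ← R3 + (1/3)·R1: [0, 14/3, 2, -16/3, -2/3, -10/3]
R4 ← R4 − (4/3)·R1: [0, 1/3, -1, 4/3, 5/3, 1/3]
R3 ← R3 − (2/3)·R2: [0, 0, 0, 0, 0, 0]
R4 ← R4 − (1/21)·R2: [0, 0, -8/7, 12/7, 12/7, 4/7]
Swap R3 ↔ R4
Echelon form has 3 nonzero rows, so rank(T) = 3.
The rank gives the maximum number of linearly independent rows: 3.

3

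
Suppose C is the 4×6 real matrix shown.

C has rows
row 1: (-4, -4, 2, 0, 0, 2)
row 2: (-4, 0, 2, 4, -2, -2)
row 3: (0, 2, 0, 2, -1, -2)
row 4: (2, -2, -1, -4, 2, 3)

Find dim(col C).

2

Row reduce to echelon form.
R2 ← R2 − R1: [0, 4, 0, 4, -2, -4]
R4 ← R4 + (1/2)·R1: [0, -4, 0, -4, 2, 4]
R3 ← R3 − (1/2)·R2: [0, 0, 0, 0, 0, 0]
R4 ← R4 + R2: [0, 0, 0, 0, 0, 0]
Echelon form has 2 nonzero rows, so rank(C) = 2.
The column space has dimension equal to the rank: 2.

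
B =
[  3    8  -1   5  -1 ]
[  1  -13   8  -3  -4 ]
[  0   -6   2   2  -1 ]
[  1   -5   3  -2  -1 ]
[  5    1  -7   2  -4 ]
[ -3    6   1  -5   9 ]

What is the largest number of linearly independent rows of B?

5

Row reduce to echelon form.
R2 ← R2 − (1/3)·R1: [0, -47/3, 25/3, -14/3, -11/3]
R4 ← R4 − (1/3)·R1: [0, -23/3, 10/3, -11/3, -2/3]
R5 ← R5 − (5/3)·R1: [0, -37/3, -16/3, -19/3, -7/3]
R6 ← R6 + R1: [0, 14, 0, 0, 8]
R3 ← R3 − (18/47)·R2: [0, 0, -56/47, 178/47, 19/47]
R4 ← R4 − (23/47)·R2: [0, 0, -35/47, -65/47, 53/47]
R5 ← R5 − (37/47)·R2: [0, 0, -559/47, -125/47, 26/47]
R6 ← R6 + (42/47)·R2: [0, 0, 350/47, -196/47, 222/47]
R4 ← R4 − (5/8)·R3: [0, 0, 0, -15/4, 7/8]
R5 ← R5 − (559/56)·R3: [0, 0, 0, -1133/28, -195/56]
R6 ← R6 + (25/4)·R3: [0, 0, 0, 39/2, 29/4]
R5 ← R5 − (1133/105)·R4: [0, 0, 0, 0, -1357/105]
R6 ← R6 + (26/5)·R4: [0, 0, 0, 0, 59/5]
R6 ← R6 + (21/23)·R5: [0, 0, 0, 0, 0]
Echelon form has 5 nonzero rows, so rank(B) = 5.
The rank gives the maximum number of linearly independent rows: 5.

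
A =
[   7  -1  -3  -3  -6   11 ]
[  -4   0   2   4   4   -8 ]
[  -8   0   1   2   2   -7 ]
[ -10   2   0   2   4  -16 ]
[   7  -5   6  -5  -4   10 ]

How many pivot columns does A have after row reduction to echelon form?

Row reduce to echelon form.
R2 ← R2 + (4/7)·R1: [0, -4/7, 2/7, 16/7, 4/7, -12/7]
R3 ← R3 + (8/7)·R1: [0, -8/7, -17/7, -10/7, -34/7, 39/7]
R4 ← R4 + (10/7)·R1: [0, 4/7, -30/7, -16/7, -32/7, -2/7]
R5 ← R5 − R1: [0, -4, 9, -2, 2, -1]
R3 ← R3 − (2)·R2: [0, 0, -3, -6, -6, 9]
R4 ← R4 + R2: [0, 0, -4, 0, -4, -2]
R5 ← R5 − (7)·R2: [0, 0, 7, -18, -2, 11]
R4 ← R4 − (4/3)·R3: [0, 0, 0, 8, 4, -14]
R5 ← R5 + (7/3)·R3: [0, 0, 0, -32, -16, 32]
R5 ← R5 + (4)·R4: [0, 0, 0, 0, 0, -24]
Echelon form has 5 nonzero rows, so rank(A) = 5.
Each nonzero row contributes one pivot column: 5 pivot columns.

5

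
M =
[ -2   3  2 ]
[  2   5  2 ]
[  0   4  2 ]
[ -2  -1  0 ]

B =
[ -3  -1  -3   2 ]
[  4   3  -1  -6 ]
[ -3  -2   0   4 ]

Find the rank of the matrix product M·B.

2

First compute MB:
[[ 12,   7,   3, -14],
 [  8,   9, -11, -18],
 [ 10,   8,  -4, -16],
 [  2,  -1,   7,   2]]
Now row reduce the product.
R2 ← R2 − (2/3)·R1: [0, 13/3, -13, -26/3]
R3 ← R3 − (5/6)·R1: [0, 13/6, -13/2, -13/3]
R4 ← R4 − (1/6)·R1: [0, -13/6, 13/2, 13/3]
R3 ← R3 − (1/2)·R2: [0, 0, 0, 0]
R4 ← R4 + (1/2)·R2: [0, 0, 0, 0]
2 nonzero rows, so rank(MB) = 2.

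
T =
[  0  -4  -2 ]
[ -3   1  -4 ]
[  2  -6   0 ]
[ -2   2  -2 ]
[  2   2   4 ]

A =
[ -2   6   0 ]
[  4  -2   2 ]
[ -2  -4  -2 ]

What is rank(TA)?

First compute TA:
[[-12,  16,  -4],
 [ 18,  -4,  10],
 [-28,  24, -12],
 [ 16,  -8,   8],
 [ -4,  -8,  -4]]
Now row reduce the product.
R2 ← R2 + (3/2)·R1: [0, 20, 4]
R3 ← R3 − (7/3)·R1: [0, -40/3, -8/3]
R4 ← R4 + (4/3)·R1: [0, 40/3, 8/3]
R5 ← R5 − (1/3)·R1: [0, -40/3, -8/3]
R3 ← R3 + (2/3)·R2: [0, 0, 0]
R4 ← R4 − (2/3)·R2: [0, 0, 0]
R5 ← R5 + (2/3)·R2: [0, 0, 0]
2 nonzero rows, so rank(TA) = 2.

2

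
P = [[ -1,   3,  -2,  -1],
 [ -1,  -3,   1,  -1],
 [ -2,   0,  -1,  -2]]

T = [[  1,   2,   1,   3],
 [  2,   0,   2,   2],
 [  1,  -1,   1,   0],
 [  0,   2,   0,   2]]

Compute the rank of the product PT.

2

First compute PT:
[[  3,  -2,   3,   1],
 [ -6,  -5,  -6, -11],
 [ -3,  -7,  -3, -10]]
Now row reduce the product.
R2 ← R2 + (2)·R1: [0, -9, 0, -9]
R3 ← R3 + R1: [0, -9, 0, -9]
R3 ← R3 − R2: [0, 0, 0, 0]
2 nonzero rows, so rank(PT) = 2.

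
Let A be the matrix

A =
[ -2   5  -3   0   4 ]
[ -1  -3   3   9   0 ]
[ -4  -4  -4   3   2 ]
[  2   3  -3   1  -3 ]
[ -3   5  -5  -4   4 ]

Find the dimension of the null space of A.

0

Row reduce to echelon form.
R2 ← R2 − (1/2)·R1: [0, -11/2, 9/2, 9, -2]
R3 ← R3 − (2)·R1: [0, -14, 2, 3, -6]
R4 ← R4 + R1: [0, 8, -6, 1, 1]
R5 ← R5 − (3/2)·R1: [0, -5/2, -1/2, -4, -2]
R3 ← R3 − (28/11)·R2: [0, 0, -104/11, -219/11, -10/11]
R4 ← R4 + (16/11)·R2: [0, 0, 6/11, 155/11, -21/11]
R5 ← R5 − (5/11)·R2: [0, 0, -28/11, -89/11, -12/11]
R4 ← R4 + (3/52)·R3: [0, 0, 0, 673/52, -51/26]
R5 ← R5 − (7/26)·R3: [0, 0, 0, -71/26, -11/13]
R5 ← R5 + (142/673)·R4: [0, 0, 0, 0, -848/673]
5 nonzero rows, so rank(A) = 5.
A has 5 columns; by rank–nullity, nullity = 5 − 5 = 0.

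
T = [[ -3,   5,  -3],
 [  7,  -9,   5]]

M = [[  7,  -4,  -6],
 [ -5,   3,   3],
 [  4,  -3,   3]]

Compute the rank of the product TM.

First compute TM:
[[-58,  36,  24],
 [114, -70, -54]]
Now row reduce the product.
R2 ← R2 + (57/29)·R1: [0, 22/29, -198/29]
2 nonzero rows, so rank(TM) = 2.

2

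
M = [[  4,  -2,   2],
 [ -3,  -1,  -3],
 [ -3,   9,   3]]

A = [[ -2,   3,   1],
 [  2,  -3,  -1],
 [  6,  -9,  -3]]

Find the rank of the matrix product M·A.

First compute MA:
[[  0,   0,   0],
 [-14,  21,   7],
 [ 42, -63, -21]]
Now row reduce the product.
Swap R1 ↔ R2
R3 ← R3 + (3)·R1: [0, 0, 0]
1 nonzero row, so rank(MA) = 1.

1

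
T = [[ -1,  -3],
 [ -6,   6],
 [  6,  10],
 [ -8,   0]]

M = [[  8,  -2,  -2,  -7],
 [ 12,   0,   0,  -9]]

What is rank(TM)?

2

First compute TM:
[[-44,   2,   2,  34],
 [ 24,  12,  12, -12],
 [168, -12, -12, -132],
 [-64,  16,  16,  56]]
Now row reduce the product.
R2 ← R2 + (6/11)·R1: [0, 144/11, 144/11, 72/11]
R3 ← R3 + (42/11)·R1: [0, -48/11, -48/11, -24/11]
R4 ← R4 − (16/11)·R1: [0, 144/11, 144/11, 72/11]
R3 ← R3 + (1/3)·R2: [0, 0, 0, 0]
R4 ← R4 − R2: [0, 0, 0, 0]
2 nonzero rows, so rank(TM) = 2.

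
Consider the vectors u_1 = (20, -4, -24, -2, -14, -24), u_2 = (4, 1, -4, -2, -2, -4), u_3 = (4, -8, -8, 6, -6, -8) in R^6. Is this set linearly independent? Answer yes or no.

no

Form the matrix with these vectors as rows and row reduce.
R2 ← R2 − (1/5)·R1: [0, 9/5, 4/5, -8/5, 4/5, 4/5]
R3 ← R3 − (1/5)·R1: [0, -36/5, -16/5, 32/5, -16/5, -16/5]
R3 ← R3 + (4)·R2: [0, 0, 0, 0, 0, 0]
2 nonzero rows, so the 3 vectors span a space of dimension 2.
Since 2 < 3, the vectors are linearly dependent.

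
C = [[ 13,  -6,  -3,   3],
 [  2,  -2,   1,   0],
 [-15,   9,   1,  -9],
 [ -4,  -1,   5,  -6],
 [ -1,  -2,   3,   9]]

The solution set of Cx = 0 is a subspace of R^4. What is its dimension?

Row reduce to echelon form.
R2 ← R2 − (2/13)·R1: [0, -14/13, 19/13, -6/13]
R3 ← R3 + (15/13)·R1: [0, 27/13, -32/13, -72/13]
R4 ← R4 + (4/13)·R1: [0, -37/13, 53/13, -66/13]
R5 ← R5 + (1/13)·R1: [0, -32/13, 36/13, 120/13]
R3 ← R3 + (27/14)·R2: [0, 0, 5/14, -45/7]
R4 ← R4 − (37/14)·R2: [0, 0, 3/14, -27/7]
R5 ← R5 − (16/7)·R2: [0, 0, -4/7, 72/7]
R4 ← R4 − (3/5)·R3: [0, 0, 0, 0]
R5 ← R5 + (8/5)·R3: [0, 0, 0, 0]
3 nonzero rows, so rank(C) = 3.
C has 4 columns; by rank–nullity, nullity = 4 − 3 = 1.

1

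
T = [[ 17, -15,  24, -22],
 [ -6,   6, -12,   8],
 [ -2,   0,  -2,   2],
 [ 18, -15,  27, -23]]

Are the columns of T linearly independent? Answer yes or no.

Row reduce T to echelon form.
R2 ← R2 + (6/17)·R1: [0, 12/17, -60/17, 4/17]
R3 ← R3 + (2/17)·R1: [0, -30/17, 14/17, -10/17]
R4 ← R4 − (18/17)·R1: [0, 15/17, 27/17, 5/17]
R3 ← R3 + (5/2)·R2: [0, 0, -8, 0]
R4 ← R4 − (5/4)·R2: [0, 0, 6, 0]
R4 ← R4 + (3/4)·R3: [0, 0, 0, 0]
3 pivots among 4 columns.
Only 3 < 4 pivot columns, so the columns are linearly dependent.

no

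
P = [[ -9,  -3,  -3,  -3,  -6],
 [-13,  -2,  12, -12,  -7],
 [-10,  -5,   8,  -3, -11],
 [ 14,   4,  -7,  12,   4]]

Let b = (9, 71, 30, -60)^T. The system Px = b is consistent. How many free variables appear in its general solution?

Row reduce the augmented matrix [P | b].
R2 ← R2 − (13/9)·R1: [0, 7/3, 49/3, -23/3, 5/3, 58]
R3 ← R3 − (10/9)·R1: [0, -5/3, 34/3, 1/3, -13/3, 20]
R4 ← R4 + (14/9)·R1: [0, -2/3, -35/3, 22/3, -16/3, -46]
R3 ← R3 + (5/7)·R2: [0, 0, 23, -36/7, -22/7, 430/7]
R4 ← R4 + (2/7)·R2: [0, 0, -7, 36/7, -34/7, -206/7]
R4 ← R4 + (7/23)·R3: [0, 0, 0, 576/161, -936/161, -1728/161]
The echelon form has 4 nonzero rows, and every pivot lies in the first 5 columns, so rank(P) = rank([P|b]) = 4.
The system is consistent.
Free variables = (unknowns) − (rank) = 5 − 4 = 1.

1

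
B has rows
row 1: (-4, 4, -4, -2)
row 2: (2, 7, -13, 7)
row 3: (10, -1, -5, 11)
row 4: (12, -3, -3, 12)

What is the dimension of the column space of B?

2

Row reduce to echelon form.
R2 ← R2 + (1/2)·R1: [0, 9, -15, 6]
R3 ← R3 + (5/2)·R1: [0, 9, -15, 6]
R4 ← R4 + (3)·R1: [0, 9, -15, 6]
R3 ← R3 − R2: [0, 0, 0, 0]
R4 ← R4 − R2: [0, 0, 0, 0]
Echelon form has 2 nonzero rows, so rank(B) = 2.
The column space has dimension equal to the rank: 2.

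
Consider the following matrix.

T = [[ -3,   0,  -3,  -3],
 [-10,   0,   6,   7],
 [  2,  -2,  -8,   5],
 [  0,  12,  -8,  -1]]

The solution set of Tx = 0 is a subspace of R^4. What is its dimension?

0

Row reduce to echelon form.
R2 ← R2 − (10/3)·R1: [0, 0, 16, 17]
R3 ← R3 + (2/3)·R1: [0, -2, -10, 3]
Swap R2 ↔ R3
R4 ← R4 + (6)·R2: [0, 0, -68, 17]
R4 ← R4 + (17/4)·R3: [0, 0, 0, 357/4]
4 nonzero rows, so rank(T) = 4.
T has 4 columns; by rank–nullity, nullity = 4 − 4 = 0.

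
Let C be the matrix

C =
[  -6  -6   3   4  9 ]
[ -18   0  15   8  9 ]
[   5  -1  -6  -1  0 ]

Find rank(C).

3

Row reduce to echelon form.
R2 ← R2 − (3)·R1: [0, 18, 6, -4, -18]
R3 ← R3 + (5/6)·R1: [0, -6, -7/2, 7/3, 15/2]
R3 ← R3 + (1/3)·R2: [0, 0, -3/2, 1, 3/2]
Echelon form has 3 nonzero rows, so rank(C) = 3.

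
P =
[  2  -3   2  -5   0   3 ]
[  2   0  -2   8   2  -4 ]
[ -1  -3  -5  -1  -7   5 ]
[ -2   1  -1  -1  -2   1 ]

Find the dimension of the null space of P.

Row reduce to echelon form.
R2 ← R2 − R1: [0, 3, -4, 13, 2, -7]
R3 ← R3 + (1/2)·R1: [0, -9/2, -4, -7/2, -7, 13/2]
R4 ← R4 + R1: [0, -2, 1, -6, -2, 4]
R3 ← R3 + (3/2)·R2: [0, 0, -10, 16, -4, -4]
R4 ← R4 + (2/3)·R2: [0, 0, -5/3, 8/3, -2/3, -2/3]
R4 ← R4 − (1/6)·R3: [0, 0, 0, 0, 0, 0]
3 nonzero rows, so rank(P) = 3.
P has 6 columns; by rank–nullity, nullity = 6 − 3 = 3.

3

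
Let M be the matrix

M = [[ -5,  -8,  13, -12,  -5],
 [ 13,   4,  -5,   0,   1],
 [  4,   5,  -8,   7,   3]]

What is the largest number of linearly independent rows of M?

Row reduce to echelon form.
R2 ← R2 + (13/5)·R1: [0, -84/5, 144/5, -156/5, -12]
R3 ← R3 + (4/5)·R1: [0, -7/5, 12/5, -13/5, -1]
R3 ← R3 − (1/12)·R2: [0, 0, 0, 0, 0]
Echelon form has 2 nonzero rows, so rank(M) = 2.
The rank gives the maximum number of linearly independent rows: 2.

2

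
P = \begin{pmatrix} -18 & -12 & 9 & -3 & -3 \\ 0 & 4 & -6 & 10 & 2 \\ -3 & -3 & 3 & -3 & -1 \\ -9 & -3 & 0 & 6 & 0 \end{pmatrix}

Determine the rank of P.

2

Row reduce to echelon form.
R3 ← R3 − (1/6)·R1: [0, -1, 3/2, -5/2, -1/2]
R4 ← R4 − (1/2)·R1: [0, 3, -9/2, 15/2, 3/2]
R3 ← R3 + (1/4)·R2: [0, 0, 0, 0, 0]
R4 ← R4 − (3/4)·R2: [0, 0, 0, 0, 0]
Echelon form has 2 nonzero rows, so rank(P) = 2.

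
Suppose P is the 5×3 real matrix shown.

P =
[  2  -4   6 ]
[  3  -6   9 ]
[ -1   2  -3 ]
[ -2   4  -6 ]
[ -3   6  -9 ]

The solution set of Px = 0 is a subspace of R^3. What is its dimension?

Row reduce to echelon form.
R2 ← R2 − (3/2)·R1: [0, 0, 0]
R3 ← R3 + (1/2)·R1: [0, 0, 0]
R4 ← R4 + R1: [0, 0, 0]
R5 ← R5 + (3/2)·R1: [0, 0, 0]
1 nonzero row, so rank(P) = 1.
P has 3 columns; by rank–nullity, nullity = 3 − 1 = 2.

2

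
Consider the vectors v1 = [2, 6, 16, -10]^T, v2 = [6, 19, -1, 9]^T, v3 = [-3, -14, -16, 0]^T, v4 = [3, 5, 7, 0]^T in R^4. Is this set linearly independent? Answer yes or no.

yes

Form the matrix with these vectors as rows and row reduce.
R2 ← R2 − (3)·R1: [0, 1, -49, 39]
R3 ← R3 + (3/2)·R1: [0, -5, 8, -15]
R4 ← R4 − (3/2)·R1: [0, -4, -17, 15]
R3 ← R3 + (5)·R2: [0, 0, -237, 180]
R4 ← R4 + (4)·R2: [0, 0, -213, 171]
R4 ← R4 − (71/79)·R3: [0, 0, 0, 729/79]
4 nonzero rows, so the 4 vectors span a space of dimension 4.
Since 4 = 4, the vectors are linearly independent.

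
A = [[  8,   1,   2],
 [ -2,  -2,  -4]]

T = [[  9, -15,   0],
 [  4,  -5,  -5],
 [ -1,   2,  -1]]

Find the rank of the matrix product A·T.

2

First compute AT:
[[ 74, -121,  -7],
 [-22,  32,  14]]
Now row reduce the product.
R2 ← R2 + (11/37)·R1: [0, -147/37, 441/37]
2 nonzero rows, so rank(AT) = 2.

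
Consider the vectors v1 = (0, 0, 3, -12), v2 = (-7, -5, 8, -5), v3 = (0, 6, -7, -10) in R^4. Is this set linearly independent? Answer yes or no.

Form the matrix with these vectors as rows and row reduce.
Swap R1 ↔ R2
Swap R2 ↔ R3
3 nonzero rows, so the 3 vectors span a space of dimension 3.
Since 3 = 3, the vectors are linearly independent.

yes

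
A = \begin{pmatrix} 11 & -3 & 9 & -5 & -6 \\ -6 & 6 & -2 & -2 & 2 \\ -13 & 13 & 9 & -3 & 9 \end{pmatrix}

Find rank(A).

3

Row reduce to echelon form.
R2 ← R2 + (6/11)·R1: [0, 48/11, 32/11, -52/11, -14/11]
R3 ← R3 + (13/11)·R1: [0, 104/11, 216/11, -98/11, 21/11]
R3 ← R3 − (13/6)·R2: [0, 0, 40/3, 4/3, 14/3]
Echelon form has 3 nonzero rows, so rank(A) = 3.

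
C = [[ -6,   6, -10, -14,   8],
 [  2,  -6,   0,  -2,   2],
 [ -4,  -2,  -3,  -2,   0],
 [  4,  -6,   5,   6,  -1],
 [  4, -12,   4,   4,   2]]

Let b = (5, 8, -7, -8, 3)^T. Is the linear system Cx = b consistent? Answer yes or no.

Row reduce the augmented matrix [C | b].
R2 ← R2 + (1/3)·R1: [0, -4, -10/3, -20/3, 14/3, 29/3]
R3 ← R3 − (2/3)·R1: [0, -6, 11/3, 22/3, -16/3, -31/3]
R4 ← R4 + (2/3)·R1: [0, -2, -5/3, -10/3, 13/3, -14/3]
R5 ← R5 + (2/3)·R1: [0, -8, -8/3, -16/3, 22/3, 19/3]
R3 ← R3 − (3/2)·R2: [0, 0, 26/3, 52/3, -37/3, -149/6]
R4 ← R4 − (1/2)·R2: [0, 0, 0, 0, 2, -19/2]
R5 ← R5 − (2)·R2: [0, 0, 4, 8, -2, -13]
R5 ← R5 − (6/13)·R3: [0, 0, 0, 0, 48/13, -20/13]
R5 ← R5 − (24/13)·R4: [0, 0, 0, 0, 0, 16]
The echelon form has 5 nonzero rows; the last pivot sits in the augmented column, so rank(C) = 4 but rank([C|b]) = 5.
Since the ranks differ, the system is inconsistent.

no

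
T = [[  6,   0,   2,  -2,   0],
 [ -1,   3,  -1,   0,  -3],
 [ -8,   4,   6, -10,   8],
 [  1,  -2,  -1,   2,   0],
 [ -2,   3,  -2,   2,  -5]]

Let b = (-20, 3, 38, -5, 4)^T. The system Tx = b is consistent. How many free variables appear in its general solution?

1

Row reduce the augmented matrix [T | b].
R2 ← R2 + (1/6)·R1: [0, 3, -2/3, -1/3, -3, -1/3]
R3 ← R3 + (4/3)·R1: [0, 4, 26/3, -38/3, 8, 34/3]
R4 ← R4 − (1/6)·R1: [0, -2, -4/3, 7/3, 0, -5/3]
R5 ← R5 + (1/3)·R1: [0, 3, -4/3, 4/3, -5, -8/3]
R3 ← R3 − (4/3)·R2: [0, 0, 86/9, -110/9, 12, 106/9]
R4 ← R4 + (2/3)·R2: [0, 0, -16/9, 19/9, -2, -17/9]
R5 ← R5 − R2: [0, 0, -2/3, 5/3, -2, -7/3]
R4 ← R4 + (8/43)·R3: [0, 0, 0, -7/43, 10/43, 13/43]
R5 ← R5 + (3/43)·R3: [0, 0, 0, 35/43, -50/43, -65/43]
R5 ← R5 + (5)·R4: [0, 0, 0, 0, 0, 0]
The echelon form has 4 nonzero rows, and every pivot lies in the first 5 columns, so rank(T) = rank([T|b]) = 4.
The system is consistent.
Free variables = (unknowns) − (rank) = 5 − 4 = 1.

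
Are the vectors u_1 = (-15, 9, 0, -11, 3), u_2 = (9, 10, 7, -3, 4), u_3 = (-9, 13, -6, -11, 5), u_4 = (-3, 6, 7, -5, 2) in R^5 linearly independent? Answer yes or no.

no

Form the matrix with these vectors as rows and row reduce.
R2 ← R2 + (3/5)·R1: [0, 77/5, 7, -48/5, 29/5]
R3 ← R3 − (3/5)·R1: [0, 38/5, -6, -22/5, 16/5]
R4 ← R4 − (1/5)·R1: [0, 21/5, 7, -14/5, 7/5]
R3 ← R3 − (38/77)·R2: [0, 0, -104/11, 26/77, 26/77]
R4 ← R4 − (3/11)·R2: [0, 0, 56/11, -2/11, -2/11]
R4 ← R4 + (7/13)·R3: [0, 0, 0, 0, 0]
3 nonzero rows, so the 4 vectors span a space of dimension 3.
Since 3 < 4, the vectors are linearly dependent.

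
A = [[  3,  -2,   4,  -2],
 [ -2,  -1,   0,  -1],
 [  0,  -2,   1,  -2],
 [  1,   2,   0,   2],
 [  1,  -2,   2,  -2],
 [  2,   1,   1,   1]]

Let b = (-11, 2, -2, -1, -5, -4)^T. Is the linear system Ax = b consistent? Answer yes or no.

yes

Row reduce the augmented matrix [A | b].
R2 ← R2 + (2/3)·R1: [0, -7/3, 8/3, -7/3, -16/3]
R4 ← R4 − (1/3)·R1: [0, 8/3, -4/3, 8/3, 8/3]
R5 ← R5 − (1/3)·R1: [0, -4/3, 2/3, -4/3, -4/3]
R6 ← R6 − (2/3)·R1: [0, 7/3, -5/3, 7/3, 10/3]
R3 ← R3 − (6/7)·R2: [0, 0, -9/7, 0, 18/7]
R4 ← R4 + (8/7)·R2: [0, 0, 12/7, 0, -24/7]
R5 ← R5 − (4/7)·R2: [0, 0, -6/7, 0, 12/7]
R6 ← R6 + R2: [0, 0, 1, 0, -2]
R4 ← R4 + (4/3)·R3: [0, 0, 0, 0, 0]
R5 ← R5 − (2/3)·R3: [0, 0, 0, 0, 0]
R6 ← R6 + (7/9)·R3: [0, 0, 0, 0, 0]
The echelon form has 3 nonzero rows, and every pivot lies in the first 4 columns, so rank(A) = rank([A|b]) = 3.
The system is consistent.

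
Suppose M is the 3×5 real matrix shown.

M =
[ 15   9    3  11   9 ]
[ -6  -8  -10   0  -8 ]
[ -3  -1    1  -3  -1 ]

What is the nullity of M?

3

Row reduce to echelon form.
R2 ← R2 + (2/5)·R1: [0, -22/5, -44/5, 22/5, -22/5]
R3 ← R3 + (1/5)·R1: [0, 4/5, 8/5, -4/5, 4/5]
R3 ← R3 + (2/11)·R2: [0, 0, 0, 0, 0]
2 nonzero rows, so rank(M) = 2.
M has 5 columns; by rank–nullity, nullity = 5 − 2 = 3.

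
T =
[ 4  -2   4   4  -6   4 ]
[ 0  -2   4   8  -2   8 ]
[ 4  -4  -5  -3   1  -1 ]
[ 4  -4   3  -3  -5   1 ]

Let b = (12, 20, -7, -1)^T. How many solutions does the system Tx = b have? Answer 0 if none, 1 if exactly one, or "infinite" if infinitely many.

infinite

Row reduce the augmented matrix [T | b].
R3 ← R3 − R1: [0, -2, -9, -7, 7, -5, -19]
R4 ← R4 − R1: [0, -2, -1, -7, 1, -3, -13]
R3 ← R3 − R2: [0, 0, -13, -15, 9, -13, -39]
R4 ← R4 − R2: [0, 0, -5, -15, 3, -11, -33]
R4 ← R4 − (5/13)·R3: [0, 0, 0, -120/13, -6/13, -6, -18]
The echelon form has 4 nonzero rows, and every pivot lies in the first 6 columns, so rank(T) = rank([T|b]) = 4.
The system is consistent.
rank = 4 < 6 unknowns, so there are infinitely many solutions.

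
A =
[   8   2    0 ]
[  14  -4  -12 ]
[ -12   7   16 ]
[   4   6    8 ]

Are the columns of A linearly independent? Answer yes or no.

Row reduce A to echelon form.
R2 ← R2 − (7/4)·R1: [0, -15/2, -12]
R3 ← R3 + (3/2)·R1: [0, 10, 16]
R4 ← R4 − (1/2)·R1: [0, 5, 8]
R3 ← R3 + (4/3)·R2: [0, 0, 0]
R4 ← R4 + (2/3)·R2: [0, 0, 0]
2 pivots among 3 columns.
Only 2 < 3 pivot columns, so the columns are linearly dependent.

no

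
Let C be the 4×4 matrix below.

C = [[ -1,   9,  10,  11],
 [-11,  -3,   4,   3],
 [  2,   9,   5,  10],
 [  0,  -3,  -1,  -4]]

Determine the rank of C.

3

Row reduce to echelon form.
R2 ← R2 − (11)·R1: [0, -102, -106, -118]
R3 ← R3 + (2)·R1: [0, 27, 25, 32]
R3 ← R3 + (9/34)·R2: [0, 0, -52/17, 13/17]
R4 ← R4 − (1/34)·R2: [0, 0, 36/17, -9/17]
R4 ← R4 + (9/13)·R3: [0, 0, 0, 0]
Echelon form has 3 nonzero rows, so rank(C) = 3.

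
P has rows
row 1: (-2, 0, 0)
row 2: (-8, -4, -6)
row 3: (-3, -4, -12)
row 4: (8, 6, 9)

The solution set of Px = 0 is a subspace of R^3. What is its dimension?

0

Row reduce to echelon form.
R2 ← R2 − (4)·R1: [0, -4, -6]
R3 ← R3 − (3/2)·R1: [0, -4, -12]
R4 ← R4 + (4)·R1: [0, 6, 9]
R3 ← R3 − R2: [0, 0, -6]
R4 ← R4 + (3/2)·R2: [0, 0, 0]
3 nonzero rows, so rank(P) = 3.
P has 3 columns; by rank–nullity, nullity = 3 − 3 = 0.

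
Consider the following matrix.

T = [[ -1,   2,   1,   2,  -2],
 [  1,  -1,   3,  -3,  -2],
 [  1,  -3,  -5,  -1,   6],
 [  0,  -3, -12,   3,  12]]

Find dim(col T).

2

Row reduce to echelon form.
R2 ← R2 + R1: [0, 1, 4, -1, -4]
R3 ← R3 + R1: [0, -1, -4, 1, 4]
R3 ← R3 + R2: [0, 0, 0, 0, 0]
R4 ← R4 + (3)·R2: [0, 0, 0, 0, 0]
Echelon form has 2 nonzero rows, so rank(T) = 2.
The column space has dimension equal to the rank: 2.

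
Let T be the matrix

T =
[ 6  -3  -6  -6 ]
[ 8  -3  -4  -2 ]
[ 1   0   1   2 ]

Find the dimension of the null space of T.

2

Row reduce to echelon form.
R2 ← R2 − (4/3)·R1: [0, 1, 4, 6]
R3 ← R3 − (1/6)·R1: [0, 1/2, 2, 3]
R3 ← R3 − (1/2)·R2: [0, 0, 0, 0]
2 nonzero rows, so rank(T) = 2.
T has 4 columns; by rank–nullity, nullity = 4 − 2 = 2.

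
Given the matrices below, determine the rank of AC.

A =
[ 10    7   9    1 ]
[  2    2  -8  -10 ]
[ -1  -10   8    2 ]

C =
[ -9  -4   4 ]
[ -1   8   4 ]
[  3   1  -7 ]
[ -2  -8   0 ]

3

First compute AC:
[[-72,  17,   5],
 [-24,  80,  72],
 [ 39, -84, -100]]
Now row reduce the product.
R2 ← R2 − (1/3)·R1: [0, 223/3, 211/3]
R3 ← R3 + (13/24)·R1: [0, -1795/24, -2335/24]
R3 ← R3 + (1795/1784)·R2: [0, 0, -5915/223]
3 nonzero rows, so rank(AC) = 3.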